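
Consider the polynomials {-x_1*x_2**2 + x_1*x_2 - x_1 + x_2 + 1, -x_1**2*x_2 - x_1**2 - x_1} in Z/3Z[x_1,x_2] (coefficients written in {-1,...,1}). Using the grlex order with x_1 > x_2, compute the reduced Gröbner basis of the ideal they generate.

G = {x_1, x_2 + 1}

f_1 = -x_1*x_2**2 + x_1*x_2 - x_1 + x_2 + 1, LT = x_1*x_2**2.
f_2 = -x_1**2*x_2 - x_1**2 - x_1, LT = x_1**2*x_2.

S(f_1,f_2): lcm = x_1**2*x_2**2. S = x_1**2*x_2 + x_1**2 + x_1*x_2 - x_1.
  reduce S modulo (f_1, f_2):
  remainder x_1*x_2 + x_1 ≠ 0; add g_3 = x_1*x_2 + x_1 to the basis.

S(f_1,g_3): lcm = x_1*x_2**2. S = x_1*x_2 + x_1 - x_2 - 1.
  reduce S modulo (f_1, f_2, g_3):
  remainder -x_2 - 1 ≠ 0; add g_4 = -x_2 - 1 to the basis.

S(f_2,g_3): lcm = x_1**2*x_2. S = x_1.
  reduce S modulo (f_1, f_2, g_3, g_4):
  remainder x_1 ≠ 0; add g_5 = x_1 to the basis.

The other S-polynomials (S(f_1,g_4), S(f_2,g_4), S(g_3,g_4), S(f_1,g_5), S(f_2,g_5), S(g_3,g_5), S(g_4,g_5)) all reduce to 0 modulo the current basis, so we have a Gröbner basis.
Inter-reduce: drop elements whose leading term is divisible by another's, tail-reduce, and make monic.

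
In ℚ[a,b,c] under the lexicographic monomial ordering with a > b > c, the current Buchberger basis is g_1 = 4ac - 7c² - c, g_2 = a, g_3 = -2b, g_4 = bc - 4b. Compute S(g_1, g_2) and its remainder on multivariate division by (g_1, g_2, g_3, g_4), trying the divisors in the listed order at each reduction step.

S(g_1, g_2) = -7/4c² - ¼c; remainder on division = -7/4c² - ¼c.

lcm(LM(g_1), LM(g_2)) = ac.
S = (lcm/LT(g_1))·g_1 − (lcm/LT(g_2))·g_2 = -7/4c² - ¼c.
Reduce S modulo (g_1, g_2, g_3, g_4) in that order:
  leading term c²: no divisor's leading term divides it; move -7/4c² to the remainder.
  leading term c: no divisor's leading term divides it; move -¼c to the remainder.
The remainder -7/4c² - ¼c is nonzero, so it would be added as the next basis element.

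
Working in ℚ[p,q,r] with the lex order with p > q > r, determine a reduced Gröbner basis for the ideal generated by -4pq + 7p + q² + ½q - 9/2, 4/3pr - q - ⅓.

G = {pq - 7/4p - ¼q² - ⅛q + 9/8, pr - ¾q - ¼, q²r - 3q² + ½qr + 17/4q - 9/2r + 7/4}

f_1 = -4pq + 7p + q² + ½q - 9/2, LT = pq.
f_2 = 4/3pr - q - ⅓, LT = pr.

S(f_1,f_2): lcm = pqr. S = -7/4pr - ¼q²r + ¾q² - ⅛qr + ¼q + 9/8r.
  reduce S modulo (f_1, f_2):
  remainder -¼q²r + ¾q² - ⅛qr - 17/16q + 9/8r - 7/16 ≠ 0; add g_3 = -¼q²r + ¾q² - ⅛qr - 17/16q + 9/8r - 7/16 to the basis.

The other S-polynomials (S(f_1,g_3), S(f_2,g_3)) all reduce to 0 modulo the current basis, so we have a Gröbner basis.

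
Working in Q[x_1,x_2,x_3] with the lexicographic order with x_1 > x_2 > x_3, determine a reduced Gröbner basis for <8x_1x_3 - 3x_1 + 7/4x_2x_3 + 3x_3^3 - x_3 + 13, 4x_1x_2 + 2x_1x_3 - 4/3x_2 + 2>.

f_1 = 8x_1x_3 - 3x_1 + 7/4x_2x_3 + 3x_3^3 - x_3 + 13, LT = x_1x_3.
f_2 = 4x_1x_2 + 2x_1x_3 - 4/3x_2 + 2, LT = x_1x_2.

S(f_1,f_2): lcm = x_1x_2x_3. S = -3/8x_1x_2 - 1/2x_1x_3^2 + 7/32x_2^2x_3 + 3/8x_2x_3^3 + 5/24x_2x_3 + 13/8x_2 - 1/2x_3.
  reduce S modulo (f_1, f_2):
  remainder 7/32x_2^2x_3 + 3/8x_2x_3^3 + 7/64x_2x_3^2 + 5/24x_2x_3 + 3/2x_2 + 3/16x_3^4 - 1/16x_3^2 + 5/16x_3 + 3/16 ≠ 0; add g_3 = 7/32x_2^2x_3 + 3/8x_2x_3^3 + 7/64x_2x_3^2 + 5/24x_2x_3 + 3/2x_2 + 3/16x_3^4 - 1/16x_3^2 + 5/16x_3 + 3/16 to the basis.

The other S-polynomials (S(f_1,g_3), S(f_2,g_3)) all reduce to 0 modulo the current basis, so we have a Gröbner basis.

G = {x_1x_2 + 3/16x_1 - 7/64x_2x_3 - 1/3x_2 - 3/16x_3^3 + 1/16x_3 - 5/16, x_1x_3 - 3/8x_1 + 7/32x_2x_3 + 3/8x_3^3 - 1/8x_3 + 13/8, x_2^2x_3 + 12/7x_2x_3^3 + 1/2x_2x_3^2 + 20/21x_2x_3 + 48/7x_2 + 6/7x_3^4 - 2/7x_3^2 + 10/7x_3 + 6/7}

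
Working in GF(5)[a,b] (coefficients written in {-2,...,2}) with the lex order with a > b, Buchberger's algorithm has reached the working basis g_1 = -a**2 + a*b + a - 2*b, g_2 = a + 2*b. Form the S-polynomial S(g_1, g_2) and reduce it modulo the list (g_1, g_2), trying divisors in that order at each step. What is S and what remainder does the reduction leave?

lcm(LM(g_1), LM(g_2)) = a**2.
S = (lcm/LT(g_1))·g_1 − (lcm/LT(g_2))·g_2 = 2*a*b - a + 2*b.
Reduce S modulo (g_1, g_2) in that order:
  leading term a*b: subtract (2*b)·g_2 from 2*a*b - a + 2*b → -a + b**2 + 2*b
  leading term a: subtract (-1)·g_2 from -a + b**2 + 2*b → b**2 - b
  leading term b**2: no divisor's leading term divides it; move b**2 to the remainder.
  leading term b: no divisor's leading term divides it; move -b to the remainder.
The remainder b**2 - b is nonzero, so it would be added as the next basis element.

S(g_1, g_2) = 2*a*b - a + 2*b; remainder on division = b**2 - b.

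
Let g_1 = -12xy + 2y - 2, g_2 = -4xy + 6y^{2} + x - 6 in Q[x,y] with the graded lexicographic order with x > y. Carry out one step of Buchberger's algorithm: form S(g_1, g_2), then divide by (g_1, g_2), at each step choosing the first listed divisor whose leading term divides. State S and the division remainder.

S(g_1, g_2) = \tfrac{3}{2}y^{2} + \tfrac{1}{4}x - \tfrac{1}{6}y - \tfrac{4}{3}; remainder on division = \tfrac{3}{2}y^{2} + \tfrac{1}{4}x - \tfrac{1}{6}y - \tfrac{4}{3}.

lcm(LM(g_1), LM(g_2)) = xy.
S = (lcm/LT(g_1))·g_1 − (lcm/LT(g_2))·g_2 = \tfrac{3}{2}y^{2} + \tfrac{1}{4}x - \tfrac{1}{6}y - \tfrac{4}{3}.
Reduce S modulo (g_1, g_2) in that order:
  leading term y^{2}: no divisor's leading term divides it; move \tfrac{3}{2}y^{2} to the remainder.
  leading term x: no divisor's leading term divides it; move \tfrac{1}{4}x to the remainder.
  leading term y: no divisor's leading term divides it; move -\tfrac{1}{6}y to the remainder.
  leading term 1: no divisor's leading term divides it; move -\tfrac{4}{3} to the remainder.
The remainder \tfrac{3}{2}y^{2} + \tfrac{1}{4}x - \tfrac{1}{6}y - \tfrac{4}{3} is nonzero, so it would be added as the next basis element.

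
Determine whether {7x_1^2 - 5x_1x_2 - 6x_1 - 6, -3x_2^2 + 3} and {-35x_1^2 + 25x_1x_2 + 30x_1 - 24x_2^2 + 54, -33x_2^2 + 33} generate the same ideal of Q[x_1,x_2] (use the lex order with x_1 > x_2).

For a fixed monomial order, each ideal has a unique reduced Gröbner basis; comparing bases decides equality.
Buchberger on the first generating set:
f_1 = 7x_1^2 - 5x_1x_2 - 6x_1 - 6, LT = x_1^2.
f_2 = -3x_2^2 + 3, LT = x_2^2.

The S-polynomials (S(f_1,f_2)) all reduce to 0 modulo the current basis, so we have a Gröbner basis.
Inter-reduce: drop elements whose leading term is divisible by another's, tail-reduce, and make monic.
Reduced Gröbner basis: {x_1^2 - 5/7x_1x_2 - 6/7x_1 - 6/7, x_2^2 - 1}.

Buchberger on the second generating set:
h_1 = -35x_1^2 + 25x_1x_2 + 30x_1 - 24x_2^2 + 54, LT = x_1^2.
h_2 = -33x_2^2 + 33, LT = x_2^2.

The S-polynomials (S(h_1,h_2)) all reduce to 0 modulo the current basis, so we have a Gröbner basis.
Inter-reduce: drop elements whose leading term is divisible by another's, tail-reduce, and make monic.
Reduced Gröbner basis: {x_1^2 - 5/7x_1x_2 - 6/7x_1 - 6/7, x_2^2 - 1}.

These coincide, so the ideals are equal.

Yes, the ideals are equal.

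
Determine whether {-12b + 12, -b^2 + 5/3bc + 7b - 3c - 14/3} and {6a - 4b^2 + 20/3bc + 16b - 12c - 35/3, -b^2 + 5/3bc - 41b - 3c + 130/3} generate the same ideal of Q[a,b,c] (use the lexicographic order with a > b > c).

No, the ideals differ.

Since reduced Gröbner bases are canonical representatives of ideals under a given ordering, it suffices to compute and compare them.
Buchberger on the first generating set:
f_1 = -12b + 12, LT = b.
f_2 = -b^2 + 5/3bc + 7b - 3c - 14/3, LT = b^2.

S(f_1,f_2): lcm = b^2. S = 5/3bc + 6b - 3c - 14/3.
  leading term bc: subtract (-5/36c)·f_1 from 5/3bc + 6b - 3c - 14/3 → 6b - 4/3c - 14/3
  leading term b: subtract (-1/2)·f_1 from 6b - 4/3c - 14/3 → -4/3c + 4/3
  leading term c: no divisor's leading term divides it; move -4/3c to the remainder.
  leading term 1: no divisor's leading term divides it; move 4/3 to the remainder.
  remainder -4/3c + 4/3 ≠ 0; add g_3 = -4/3c + 4/3 to the basis.

The other S-polynomials (S(f_1,g_3), S(f_2,g_3)) all reduce to 0 modulo the current basis, so we have a Gröbner basis.
Inter-reduce: drop elements whose leading term is divisible by another's, tail-reduce, and make monic.
Reduced Gröbner basis: {b - 1, c - 1}.

Buchberger on the second generating set:
h_1 = 6a - 4b^2 + 20/3bc + 16b - 12c - 35/3, LT = a.
h_2 = -b^2 + 5/3bc - 41b - 3c + 130/3, LT = b^2.

The S-polynomials (S(h_1,h_2)) all reduce to 0 modulo the current basis, so we have a Gröbner basis.
Inter-reduce: drop elements whose leading term is divisible by another's, tail-reduce, and make monic.
Reduced Gröbner basis: {a + 30b - 185/6, b^2 - 5/3bc + 41b + 3c - 130/3}.

These differ, so the ideals are not equal.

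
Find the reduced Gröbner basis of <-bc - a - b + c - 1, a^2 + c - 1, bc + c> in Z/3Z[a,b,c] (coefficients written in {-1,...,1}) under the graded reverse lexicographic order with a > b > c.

G = {c^3 + c^2 - c, b^2 + c^2 - b + c, bc + c, a + b + c + 1}

This is the nonlinear analogue of row-reducing a linear system.

f_1 = -bc - a - b + c - 1, LT = bc.
f_2 = a^2 + c - 1, LT = a^2.
f_3 = bc + c, LT = bc.

S(f_1,f_2): leading monomials are coprime, so the S-polynomial reduces to 0 (Buchberger's first criterion).
S(f_1,f_3): lcm = bc. S = a + b + c + 1.
  leading term a: no divisor's leading term divides it; move a to the remainder.
  leading term b: no divisor's leading term divides it; move b to the remainder.
  leading term c: no divisor's leading term divides it; move c to the remainder.
  leading term 1: no divisor's leading term divides it; move 1 to the remainder.
  remainder a + b + c + 1 ≠ 0; add g_4 = a + b + c + 1 to the basis.

S(f_2,f_3): leading monomials are coprime, so the S-polynomial reduces to 0 (Buchberger's first criterion).
S(f_1,g_4): leading monomials are coprime, so the S-polynomial reduces to 0 (Buchberger's first criterion).
S(f_2,g_4): lcm = a^2. S = -ab - ac - a + c - 1.
  leading term ab: subtract (-b)·g_4 from -ab - ac - a + c - 1 → b^2 - ac + bc - a + b + c - 1
  leading term b^2: no divisor's leading term divides it; move b^2 to the remainder.
  leading term ac: subtract (-c)·g_4 from -ac + bc - a + b + c - 1 → -bc + c^2 - a + b - c - 1
  leading term bc: subtract (1)·f_1 from -bc + c^2 - a + b - c - 1 → c^2 - b + c
  leading term c^2: no divisor's leading term divides it; move c^2 to the remainder.
  leading term b: no divisor's leading term divides it; move -b to the remainder.
  leading term c: no divisor's leading term divides it; move c to the remainder.
  remainder b^2 + c^2 - b + c ≠ 0; add g_5 = b^2 + c^2 - b + c to the basis.

S(f_3,g_4): leading monomials are coprime, so the S-polynomial reduces to 0 (Buchberger's first criterion).
S(f_1,g_5): lcm = b^2c. S = -c^3 + ab + b^2 - c^2 + b.
  leading term c^3: no divisor's leading term divides it; move -c^3 to the remainder.
  leading term ab: subtract (b)·g_4 from ab + b^2 - c^2 + b → -bc - c^2
  leading term bc: subtract (1)·f_1 from -bc - c^2 → -c^2 + a + b - c + 1
  leading term c^2: no divisor's leading term divides it; move -c^2 to the remainder.
  leading term a: subtract (1)·g_4 from a + b - c + 1 → c
  leading term c: no divisor's leading term divides it; move c to the remainder.
  remainder -c^3 - c^2 + c ≠ 0; add g_6 = -c^3 - c^2 + c to the basis.

S(f_2,g_5): leading monomials are coprime, so the S-polynomial reduces to 0 (Buchberger's first criterion).
S(f_3,g_5): lcm = b^2c. S = -c^3 - bc - c^2.
  leading term c^3: subtract (1)·g_6 from -c^3 - bc - c^2 → -bc - c
  leading term bc: subtract (1)·f_1 from -bc - c → a + b + c + 1
  leading term a: subtract (1)·g_4 from a + b + c + 1 → 0
  remainder 0.

S(g_4,g_5): leading monomials are coprime, so the S-polynomial reduces to 0 (Buchberger's first criterion).
S(f_1,g_6): lcm = bc^3. S = ac^2 - c^3 + bc + c^2.
  leading term ac^2: subtract (c^2)·g_4 from ac^2 - c^3 + bc + c^2 → -bc^2 + c^3 + bc
  leading term bc^2: subtract (c)·f_1 from -bc^2 + c^3 + bc → c^3 + ac - bc - c^2 + c
  leading term c^3: subtract (-1)·g_6 from c^3 + ac - bc - c^2 + c → ac - bc + c^2 - c
  leading term ac: subtract (c)·g_4 from ac - bc + c^2 - c → bc + c
  leading term bc: subtract (-1)·f_1 from bc + c → -a - b - c - 1
  leading term a: subtract (-1)·g_4 from -a - b - c - 1 → 0
  remainder 0.

S(f_2,g_6): leading monomials are coprime, so the S-polynomial reduces to 0 (Buchberger's first criterion).
S(f_3,g_6): lcm = bc^3. S = -bc^2 + c^3 + bc.
  leading term bc^2: subtract (c)·f_1 from -bc^2 + c^3 + bc → c^3 + ac - bc - c^2 + c
  leading term c^3: subtract (-1)·g_6 from c^3 + ac - bc - c^2 + c → ac - bc + c^2 - c
  leading term ac: subtract (c)·g_4 from ac - bc + c^2 - c → bc + c
  leading term bc: subtract (-1)·f_1 from bc + c → -a - b - c - 1
  leading term a: subtract (-1)·g_4 from -a - b - c - 1 → 0
  remainder 0.

S(g_4,g_6): leading monomials are coprime, so the S-polynomial reduces to 0 (Buchberger's first criterion).
S(g_5,g_6): leading monomials are coprime, so the S-polynomial reduces to 0 (Buchberger's first criterion).
Every S-polynomial of the final basis reduces to 0, so we have a Gröbner basis.
Inter-reduce: drop elements whose leading term is divisible by another's, tail-reduce, and make monic.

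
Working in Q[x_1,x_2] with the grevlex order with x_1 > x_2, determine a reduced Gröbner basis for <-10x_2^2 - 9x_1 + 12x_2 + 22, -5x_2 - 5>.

G = {x_1, x_2 + 1}

f_1 = -10x_2^2 - 9x_1 + 12x_2 + 22, LT = x_2^2.
f_2 = -5x_2 - 5, LT = x_2.

S(f_1,f_2): lcm = x_2^2. S = 9/10x_1 - 11/5x_2 - 11/5.
  leading term x_1: no divisor's leading term divides it; move 9/10x_1 to the remainder.
  leading term x_2: subtract (11/25)·f_2 from -11/5x_2 - 11/5 → 0
  remainder 9/10x_1 ≠ 0; add g_3 = 9/10x_1 to the basis.

The other S-polynomials (S(f_1,g_3), S(f_2,g_3)) all reduce to 0 modulo the current basis, so we have a Gröbner basis.
Inter-reduce: drop elements whose leading term is divisible by another's, tail-reduce, and make monic.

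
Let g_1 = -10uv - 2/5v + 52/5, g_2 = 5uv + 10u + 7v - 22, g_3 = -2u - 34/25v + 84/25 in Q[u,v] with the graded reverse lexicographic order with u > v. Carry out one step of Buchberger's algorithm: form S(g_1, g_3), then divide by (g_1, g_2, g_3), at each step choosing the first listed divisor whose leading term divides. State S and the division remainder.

S(g_1, g_3) = -17/25v^2 + 43/25v - 26/25; remainder on division = -17/25v^2 + 43/25v - 26/25.

lcm(LM(g_1), LM(g_3)) = uv.
S = (lcm/LT(g_1))·g_1 − (lcm/LT(g_3))·g_3 = -17/25v^2 + 43/25v - 26/25.
Reduce S modulo (g_1, g_2, g_3) in that order:
  leading term v^2: no divisor's leading term divides it; move -17/25v^2 to the remainder.
  leading term v: no divisor's leading term divides it; move 43/25v to the remainder.
  leading term 1: no divisor's leading term divides it; move -26/25 to the remainder.
The remainder -17/25v^2 + 43/25v - 26/25 is nonzero, so it would be added as the next basis element.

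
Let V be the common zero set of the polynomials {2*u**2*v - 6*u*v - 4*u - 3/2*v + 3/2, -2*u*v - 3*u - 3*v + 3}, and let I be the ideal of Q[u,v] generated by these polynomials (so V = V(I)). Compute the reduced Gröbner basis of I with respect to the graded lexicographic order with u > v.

f_1 = 2*u**2*v - 6*u*v - 4*u - 3/2*v + 3/2, LT = u**2*v.
f_2 = -2*u*v - 3*u - 3*v + 3, LT = u*v.

S(f_1,f_2): lcm = u**2*v. S = -3/2*u**2 - 9/2*u*v - 1/2*u - 3/4*v + 3/4.
  reduce S modulo (f_1, f_2):
  remainder -3/2*u**2 + 25/4*u + 6*v - 6 ≠ 0; add g_3 = -3/2*u**2 + 25/4*u + 6*v - 6 to the basis.

S(f_1,g_3): lcm = u**2*v. S = 7/6*u*v + 4*v**2 - 2*u - 19/4*v + 3/4.
  reduce S modulo (f_1, f_2, g_3):
  remainder 4*v**2 - 15/4*u - 13/2*v + 5/2 ≠ 0; add g_4 = 4*v**2 - 15/4*u - 13/2*v + 5/2 to the basis.

The other S-polynomials (S(f_2,g_3), S(f_1,g_4), S(f_2,g_4), S(g_3,g_4)) all reduce to 0 modulo the current basis, so we have a Gröbner basis.
Inter-reduce: drop elements whose leading term is divisible by another's, tail-reduce, and make monic.

G = {u**2 - 25/6*u - 4*v + 4, u*v + 3/2*u + 3/2*v - 3/2, v**2 - 15/16*u - 13/8*v + 5/8}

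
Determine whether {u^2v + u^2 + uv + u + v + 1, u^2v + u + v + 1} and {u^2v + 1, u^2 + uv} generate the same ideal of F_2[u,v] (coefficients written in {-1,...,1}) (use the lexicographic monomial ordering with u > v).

No, the ideals differ.

Since reduced Gröbner bases are canonical representatives of ideals under a given ordering, it suffices to compute and compare them.
Buchberger on the first generating set:
f_1 = u^2v + u^2 + uv + u + v + 1, LT = u^2v.
f_2 = u^2v + u + v + 1, LT = u^2v.

S(f_1,f_2): lcm = u^2v. S = u^2 + uv.
  leading term u^2: no divisor's leading term divides it; move u^2 to the remainder.
  leading term uv: no divisor's leading term divides it; move uv to the remainder.
  remainder u^2 + uv ≠ 0; add g_3 = u^2 + uv to the basis.

S(f_1,g_3): lcm = u^2v. S = u^2 + uv^2 + uv + u + v + 1.
  leading term u^2: subtract (1)·g_3 from u^2 + uv^2 + uv + u + v + 1 → uv^2 + u + v + 1
  leading term uv^2: no divisor's leading term divides it; move uv^2 to the remainder.
  leading term u: no divisor's leading term divides it; move u to the remainder.
  leading term v: no divisor's leading term divides it; move v to the remainder.
  leading term 1: no divisor's leading term divides it; move 1 to the remainder.
  remainder uv^2 + u + v + 1 ≠ 0; add g_4 = uv^2 + u + v + 1 to the basis.

S(f_1,g_4): lcm = u^2v^2. S = u^2v + u^2 + uv^2 + u + v^2 + v.
  leading term u^2v: subtract (1)·f_1 from u^2v + u^2 + uv^2 + u + v^2 + v → uv^2 + uv + v^2 + 1
  leading term uv^2: subtract (1)·g_4 from uv^2 + uv + v^2 + 1 → uv + u + v^2 + v
  leading term uv: no divisor's leading term divides it; move uv to the remainder.
  leading term u: no divisor's leading term divides it; move u to the remainder.
  leading term v^2: no divisor's leading term divides it; move v^2 to the remainder.
  leading term v: no divisor's leading term divides it; move v to the remainder.
  remainder uv + u + v^2 + v ≠ 0; add g_5 = uv + u + v^2 + v to the basis.

S(g_4,g_5): lcm = uv^2. S = uv + u + v^3 + v^2 + v + 1.
  leading term uv: subtract (1)·g_5 from uv + u + v^3 + v^2 + v + 1 → v^3 + 1
  leading term v^3: no divisor's leading term divides it; move v^3 to the remainder.
  leading term 1: no divisor's leading term divides it; move 1 to the remainder.
  remainder v^3 + 1 ≠ 0; add g_6 = v^3 + 1 to the basis.

The other S-polynomials (S(f_2,g_3), S(f_2,g_4), S(g_3,g_4), S(f_1,g_5), S(f_2,g_5), S(g_3,g_5), S(f_1,g_6), S(f_2,g_6), S(g_3,g_6), S(g_4,g_6), S(g_5,g_6)) all reduce to 0 modulo the current basis, so we have a Gröbner basis.
Inter-reduce: drop elements whose leading term is divisible by another's, tail-reduce, and make monic.
Reduced Gröbner basis: {u^2 + u + v^2 + v, uv + u + v^2 + v, v^3 + 1}.

Buchberger on the second generating set:
h_1 = u^2v + 1, LT = u^2v.
h_2 = u^2 + uv, LT = u^2.

S(h_1,h_2): lcm = u^2v. S = uv^2 + 1.
  leading term uv^2: no divisor's leading term divides it; move uv^2 to the remainder.
  leading term 1: no divisor's leading term divides it; move 1 to the remainder.
  remainder uv^2 + 1 ≠ 0; add k_3 = uv^2 + 1 to the basis.

S(h_1,k_3): lcm = u^2v^2. S = u + v.
  leading term u: no divisor's leading term divides it; move u to the remainder.
  leading term v: no divisor's leading term divides it; move v to the remainder.
  remainder u + v ≠ 0; add k_4 = u + v to the basis.

S(k_3,k_4): lcm = uv^2. S = v^3 + 1.
  leading term v^3: no divisor's leading term divides it; move v^3 to the remainder.
  leading term 1: no divisor's leading term divides it; move 1 to the remainder.
  remainder v^3 + 1 ≠ 0; add k_5 = v^3 + 1 to the basis.

The other S-polynomials (S(h_2,k_3), S(h_1,k_4), S(h_2,k_4), S(h_1,k_5), S(h_2,k_5), S(k_3,k_5), S(k_4,k_5)) all reduce to 0 modulo the current basis, so we have a Gröbner basis.
Inter-reduce: drop elements whose leading term is divisible by another's, tail-reduce, and make monic.
Reduced Gröbner basis: {u + v, v^3 + 1}.

Since the reduced bases disagree, the two ideals are not the same.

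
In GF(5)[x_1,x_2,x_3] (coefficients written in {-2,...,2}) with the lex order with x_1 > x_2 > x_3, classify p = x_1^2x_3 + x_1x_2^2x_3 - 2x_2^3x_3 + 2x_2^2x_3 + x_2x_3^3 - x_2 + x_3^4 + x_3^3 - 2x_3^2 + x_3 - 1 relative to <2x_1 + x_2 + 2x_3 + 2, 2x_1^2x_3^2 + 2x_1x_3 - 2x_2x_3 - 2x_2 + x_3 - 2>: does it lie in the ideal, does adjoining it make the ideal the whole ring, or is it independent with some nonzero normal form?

x_1^2x_3 + x_1x_2^2x_3 - 2x_2^3x_3 + 2x_2^2x_3 + x_2x_3^3 - x_2 + x_3^4 + x_3^3 - 2x_3^2 + x_3 - 1 lies in I (it reduces to 0).

First compute the reduced Gröbner basis of I by Buchberger's algorithm.
f_1 = 2x_1 + x_2 + 2x_3 + 2, LT = x_1.
f_2 = 2x_1^2x_3^2 + 2x_1x_3 - 2x_2x_3 - 2x_2 + x_3 - 2, LT = x_1^2x_3^2.

S(f_1,f_2): lcm = x_1^2x_3^2. S = -2x_1x_2x_3^2 + x_1x_3^3 + x_1x_3^2 - x_1x_3 + x_2x_3 + x_2 + 2x_3 + 1.
  leading term x_1x_2x_3^2: subtract (-x_2x_3^2)·f_1 from -2x_1x_2x_3^2 + x_1x_3^3 + x_1x_3^2 - x_1x_3 + x_2x_3 + x_2 + 2x_3 + 1 → x_1x_3^3 + x_1x_3^2 - x_1x_3 + x_2^2x_3^2 + 2x_2x_3^3 + 2x_2x_3^2 + x_2x_3 + x_2 + 2x_3 + 1
  leading term x_1x_3^3: subtract (-2x_3^3)·f_1 from x_1x_3^3 + x_1x_3^2 - x_1x_3 + x_2^2x_3^2 + 2x_2x_3^3 + 2x_2x_3^2 + x_2x_3 + x_2 + 2x_3 + 1 → x_1x_3^2 - x_1x_3 + x_2^2x_3^2 - x_2x_3^3 + 2x_2x_3^2 + x_2x_3 + x_2 - x_3^4 - x_3^3 + 2x_3 + 1
  leading term x_1x_3^2: subtract (-2x_3^2)·f_1 from x_1x_3^2 - x_1x_3 + x_2^2x_3^2 - x_2x_3^3 + 2x_2x_3^2 + x_2x_3 + x_2 - x_3^4 - x_3^3 + 2x_3 + 1 → -x_1x_3 + x_2^2x_3^2 - x_2x_3^3 - x_2x_3^2 + x_2x_3 + x_2 - x_3^4 - 2x_3^3 - x_3^2 + 2x_3 + 1
  leading term x_1x_3: subtract (2x_3)·f_1 from -x_1x_3 + x_2^2x_3^2 - x_2x_3^3 - x_2x_3^2 + x_2x_3 + x_2 - x_3^4 - 2x_3^3 - x_3^2 + 2x_3 + 1 → x_2^2x_3^2 - x_2x_3^3 - x_2x_3^2 - x_2x_3 + x_2 - x_3^4 - 2x_3^3 - 2x_3 + 1
  leading term x_2^2x_3^2: no divisor's leading term divides it; move x_2^2x_3^2 to the remainder.
  leading term x_2x_3^3: no divisor's leading term divides it; move -x_2x_3^3 to the remainder.
  leading term x_2x_3^2: no divisor's leading term divides it; move -x_2x_3^2 to the remainder.
  leading term x_2x_3: no divisor's leading term divides it; move -x_2x_3 to the remainder.
  leading term x_2: no divisor's leading term divides it; move x_2 to the remainder.
  leading term x_3^4: no divisor's leading term divides it; move -x_3^4 to the remainder.
  leading term x_3^3: no divisor's leading term divides it; move -2x_3^3 to the remainder.
  leading term x_3: no divisor's leading term divides it; move -2x_3 to the remainder.
  leading term 1: no divisor's leading term divides it; move 1 to the remainder.
  remainder x_2^2x_3^2 - x_2x_3^3 - x_2x_3^2 - x_2x_3 + x_2 - x_3^4 - 2x_3^3 - 2x_3 + 1 ≠ 0; add h_3 = x_2^2x_3^2 - x_2x_3^3 - x_2x_3^2 - x_2x_3 + x_2 - x_3^4 - 2x_3^3 - 2x_3 + 1 to the basis.

The other S-polynomials (S(f_1,h_3), S(f_2,h_3)) all reduce to 0 modulo the current basis, so we have a Gröbner basis.
Inter-reduce: drop elements whose leading term is divisible by another's, tail-reduce, and make monic.
Reduced Gröbner basis: {x_1 - 2x_2 + x_3 + 1, x_2^2x_3^2 - x_2x_3^3 - x_2x_3^2 - x_2x_3 + x_2 - x_3^4 - 2x_3^3 - 2x_3 + 1}.
Label its elements g_1 = x_1 - 2x_2 + x_3 + 1, g_2 = x_2^2x_3^2 - x_2x_3^3 - x_2x_3^2 - x_2x_3 + x_2 - x_3^4 - 2x_3^3 - 2x_3 + 1.

Reduce p = x_1^2x_3 + x_1x_2^2x_3 - 2x_2^3x_3 + 2x_2^2x_3 + x_2x_3^3 - x_2 + x_3^4 + x_3^3 - 2x_3^2 + x_3 - 1 modulo G:
  leading term x_1^2x_3: subtract (x_1x_3)·g_1 from x_1^2x_3 + x_1x_2^2x_3 - 2x_2^3x_3 + 2x_2^2x_3 + x_2x_3^3 - x_2 + x_3^4 + x_3^3 - 2x_3^2 + x_3 - 1 → x_1x_2^2x_3 + 2x_1x_2x_3 - x_1x_3^2 - x_1x_3 - 2x_2^3x_3 + 2x_2^2x_3 + x_2x_3^3 - x_2 + x_3^4 + x_3^3 - 2x_3^2 + x_3 - 1
  leading term x_1x_2^2x_3: subtract (x_2^2x_3)·g_1 from x_1x_2^2x_3 + 2x_1x_2x_3 - x_1x_3^2 - x_1x_3 - 2x_2^3x_3 + 2x_2^2x_3 + x_2x_3^3 - x_2 + x_3^4 + x_3^3 - 2x_3^2 + x_3 - 1 → 2x_1x_2x_3 - x_1x_3^2 - x_1x_3 - x_2^2x_3^2 + x_2^2x_3 + x_2x_3^3 - x_2 + x_3^4 + x_3^3 - 2x_3^2 + x_3 - 1
  leading term x_1x_2x_3: subtract (2x_2x_3)·g_1 from 2x_1x_2x_3 - x_1x_3^2 - x_1x_3 - x_2^2x_3^2 + x_2^2x_3 + x_2x_3^3 - x_2 + x_3^4 + x_3^3 - 2x_3^2 + x_3 - 1 → -x_1x_3^2 - x_1x_3 - x_2^2x_3^2 + x_2x_3^3 - 2x_2x_3^2 - 2x_2x_3 - x_2 + x_3^4 + x_3^3 - 2x_3^2 + x_3 - 1
  leading term x_1x_3^2: subtract (-x_3^2)·g_1 from -x_1x_3^2 - x_1x_3 - x_2^2x_3^2 + x_2x_3^3 - 2x_2x_3^2 - 2x_2x_3 - x_2 + x_3^4 + x_3^3 - 2x_3^2 + x_3 - 1 → -x_1x_3 - x_2^2x_3^2 + x_2x_3^3 + x_2x_3^2 - 2x_2x_3 - x_2 + x_3^4 + 2x_3^3 - x_3^2 + x_3 - 1
  leading term x_1x_3: subtract (-x_3)·g_1 from -x_1x_3 - x_2^2x_3^2 + x_2x_3^3 + x_2x_3^2 - 2x_2x_3 - x_2 + x_3^4 + 2x_3^3 - x_3^2 + x_3 - 1 → -x_2^2x_3^2 + x_2x_3^3 + x_2x_3^2 + x_2x_3 - x_2 + x_3^4 + 2x_3^3 + 2x_3 - 1
  leading term x_2^2x_3^2: subtract (-1)·g_2 from -x_2^2x_3^2 + x_2x_3^3 + x_2x_3^2 + x_2x_3 - x_2 + x_3^4 + 2x_3^3 + 2x_3 - 1 → 0
  normal form = 0.
Since the normal form is 0, p ∈ I.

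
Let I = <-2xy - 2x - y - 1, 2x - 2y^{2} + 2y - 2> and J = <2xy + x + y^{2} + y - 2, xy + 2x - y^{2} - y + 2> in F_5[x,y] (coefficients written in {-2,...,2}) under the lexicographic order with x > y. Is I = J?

No, the ideals differ.

Two ideals are equal iff their reduced Gröbner bases coincide (the reduced basis is unique for a fixed ordering).
Buchberger on the first generating set:
f_1 = -2xy - 2x - y - 1, LT = xy.
f_2 = 2x - 2y^{2} + 2y - 2, LT = x.

S(f_1,f_2): lcm = xy. S = x + y^{3} - y^{2} - y - 2.
  leading term x: subtract (-2)·f_2 from x + y^{3} - y^{2} - y - 2 → y^{3} - 2y - 1
  leading term y^{3}: no divisor's leading term divides it; move y^{3} to the remainder.
  leading term y: no divisor's leading term divides it; move -2y to the remainder.
  leading term 1: no divisor's leading term divides it; move -1 to the remainder.
  remainder y^{3} - 2y - 1 ≠ 0; add g_3 = y^{3} - 2y - 1 to the basis.

The other S-polynomials (S(f_1,g_3), S(f_2,g_3)) all reduce to 0 modulo the current basis, so we have a Gröbner basis.
Inter-reduce: drop elements whose leading term is divisible by another's, tail-reduce, and make monic.
Reduced Gröbner basis: {x - y^{2} + y - 1, y^{3} - 2y - 1}.

Buchberger on the second generating set:
h_1 = 2xy + x + y^{2} + y - 2, LT = xy.
h_2 = xy + 2x - y^{2} - y + 2, LT = xy.

S(h_1,h_2): lcm = xy. S = x - y^{2} - y + 2.
  leading term x: no divisor's leading term divides it; move x to the remainder.
  leading term y^{2}: no divisor's leading term divides it; move -y^{2} to the remainder.
  leading term y: no divisor's leading term divides it; move -y to the remainder.
  leading term 1: no divisor's leading term divides it; move 2 to the remainder.
  remainder x - y^{2} - y + 2 ≠ 0; add k_3 = x - y^{2} - y + 2 to the basis.

S(h_1,k_3): lcm = xy. S = -2x + y^{3} - y^{2} + y - 1.
  leading term x: subtract (-2)·k_3 from -2x + y^{3} - y^{2} + y - 1 → y^{3} + 2y^{2} - y - 2
  leading term y^{3}: no divisor's leading term divides it; move y^{3} to the remainder.
  leading term y^{2}: no divisor's leading term divides it; move 2y^{2} to the remainder.
  leading term y: no divisor's leading term divides it; move -y to the remainder.
  leading term 1: no divisor's leading term divides it; move -2 to the remainder.
  remainder y^{3} + 2y^{2} - y - 2 ≠ 0; add k_4 = y^{3} + 2y^{2} - y - 2 to the basis.

The other S-polynomials (S(h_2,k_3), S(h_1,k_4), S(h_2,k_4), S(k_3,k_4)) all reduce to 0 modulo the current basis, so we have a Gröbner basis.
Inter-reduce: drop elements whose leading term is divisible by another's, tail-reduce, and make monic.
Reduced Gröbner basis: {x - y^{2} - y + 2, y^{3} + 2y^{2} - y - 2}.

These differ, so the ideals are not equal.
The same test decides containment: I ⊆ J iff every generator of I reduces to 0 modulo a Gröbner basis of J.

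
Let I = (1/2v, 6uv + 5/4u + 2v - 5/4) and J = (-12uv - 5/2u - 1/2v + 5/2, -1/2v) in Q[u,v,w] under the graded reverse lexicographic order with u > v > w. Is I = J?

Yes, the ideals are equal.

For a fixed monomial order, each ideal has a unique reduced Gröbner basis; comparing bases decides equality.
Buchberger on the first generating set:
f_1 = 1/2v, LT = v.
f_2 = 6uv + 5/4u + 2v - 5/4, LT = uv.

S(f_1,f_2): lcm = uv. S = -5/24u - 1/3v + 5/24.
  leading term u: no divisor's leading term divides it; move -5/24u to the remainder.
  leading term v: subtract (-2/3)·f_1 from -1/3v + 5/24 → 5/24
  leading term 1: no divisor's leading term divides it; move 5/24 to the remainder.
  remainder -5/24u + 5/24 ≠ 0; add g_3 = -5/24u + 5/24 to the basis.

S(f_1,g_3): leading monomials are coprime, so the S-polynomial reduces to 0 (Buchberger's first criterion).
S(f_2,g_3): lcm = uv. S = 5/24u + 4/3v - 5/24.
  leading term u: subtract (-1)·g_3 from 5/24u + 4/3v - 5/24 → 4/3v
  leading term v: subtract (8/3)·f_1 from 4/3v → 0
  remainder 0.

Every S-polynomial of the final basis reduces to 0, so we have a Gröbner basis.
Inter-reduce: drop elements whose leading term is divisible by another's, tail-reduce, and make monic.
Reduced Gröbner basis: {u - 1, v}.

Buchberger on the second generating set:
h_1 = -12uv - 5/2u - 1/2v + 5/2, LT = uv.
h_2 = -1/2v, LT = v.

S(h_1,h_2): lcm = uv. S = 5/24u + 1/24v - 5/24.
  leading term u: no divisor's leading term divides it; move 5/24u to the remainder.
  leading term v: subtract (-1/12)·h_2 from 1/24v - 5/24 → -5/24
  leading term 1: no divisor's leading term divides it; move -5/24 to the remainder.
  remainder 5/24u - 5/24 ≠ 0; add k_3 = 5/24u - 5/24 to the basis.

S(h_1,k_3): lcm = uv. S = 5/24u + 25/24v - 5/24.
  leading term u: subtract (1)·k_3 from 5/24u + 25/24v - 5/24 → 25/24v
  leading term v: subtract (-25/12)·h_2 from 25/24v → 0
  remainder 0.

S(h_2,k_3): leading monomials are coprime, so the S-polynomial reduces to 0 (Buchberger's first criterion).
Every S-polynomial of the final basis reduces to 0, so we have a Gröbner basis.
Inter-reduce: drop elements whose leading term is divisible by another's, tail-reduce, and make monic.
Reduced Gröbner basis: {u - 1, v}.

The two bases agree; hence the ideals are identical.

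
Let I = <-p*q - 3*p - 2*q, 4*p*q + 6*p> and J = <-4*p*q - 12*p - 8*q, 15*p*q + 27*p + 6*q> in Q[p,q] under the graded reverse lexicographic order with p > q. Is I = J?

Two ideals are equal iff their reduced Gröbner bases coincide (the reduced basis is unique for a fixed ordering).
Buchberger on the first generating set:
f_1 = -p*q - 3*p - 2*q, LT = p*q.
f_2 = 4*p*q + 6*p, LT = p*q.

S(f_1,f_2): lcm = p*q. S = 3/2*p + 2*q.
  leading term p: no divisor's leading term divides it; move 3/2*p to the remainder.
  leading term q: no divisor's leading term divides it; move 2*q to the remainder.
  remainder 3/2*p + 2*q ≠ 0; add g_3 = 3/2*p + 2*q to the basis.

S(f_1,g_3): lcm = p*q. S = -4/3*q**2 + 3*p + 2*q.
  leading term q**2: no divisor's leading term divides it; move -4/3*q**2 to the remainder.
  leading term p: subtract (2)·g_3 from 3*p + 2*q → -2*q
  leading term q: no divisor's leading term divides it; move -2*q to the remainder.
  remainder -4/3*q**2 - 2*q ≠ 0; add g_4 = -4/3*q**2 - 2*q to the basis.

The other S-polynomials (S(f_2,g_3), S(f_1,g_4), S(f_2,g_4), S(g_3,g_4)) all reduce to 0 modulo the current basis, so we have a Gröbner basis.
Inter-reduce: drop elements whose leading term is divisible by another's, tail-reduce, and make monic.
Reduced Gröbner basis: {q**2 + 3/2*q, p + 4/3*q}.

Buchberger on the second generating set:
h_1 = -4*p*q - 12*p - 8*q, LT = p*q.
h_2 = 15*p*q + 27*p + 6*q, LT = p*q.

S(h_1,h_2): lcm = p*q. S = 6/5*p + 8/5*q.
  leading term p: no divisor's leading term divides it; move 6/5*p to the remainder.
  leading term q: no divisor's leading term divides it; move 8/5*q to the remainder.
  remainder 6/5*p + 8/5*q ≠ 0; add k_3 = 6/5*p + 8/5*q to the basis.

S(h_1,k_3): lcm = p*q. S = -4/3*q**2 + 3*p + 2*q.
  leading term q**2: no divisor's leading term divides it; move -4/3*q**2 to the remainder.
  leading term p: subtract (5/2)·k_3 from 3*p + 2*q → -2*q
  leading term q: no divisor's leading term divides it; move -2*q to the remainder.
  remainder -4/3*q**2 - 2*q ≠ 0; add k_4 = -4/3*q**2 - 2*q to the basis.

The other S-polynomials (S(h_2,k_3), S(h_1,k_4), S(h_2,k_4), S(k_3,k_4)) all reduce to 0 modulo the current basis, so we have a Gröbner basis.
Inter-reduce: drop elements whose leading term is divisible by another's, tail-reduce, and make monic.
Reduced Gröbner basis: {q**2 + 3/2*q, p + 4/3*q}.

The two bases agree; hence the ideals are identical.

Yes, the ideals are equal.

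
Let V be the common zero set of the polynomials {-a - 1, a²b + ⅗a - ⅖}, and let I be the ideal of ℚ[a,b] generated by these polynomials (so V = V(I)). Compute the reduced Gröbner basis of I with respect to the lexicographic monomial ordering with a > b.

G = {a + 1, b - 1}

Buchberger's algorithm terminates because the ascending chain of leading-term ideals stabilizes.

f_1 = -a - 1, LT = a.
f_2 = a²b + ⅗a - ⅖, LT = a²b.

S(f_1,f_2): lcm = a²b. S = ab - ⅗a + ⅖.
  reduce S modulo (f_1, f_2):
  remainder -b + 1 ≠ 0; add g_3 = -b + 1 to the basis.

The other S-polynomials (S(f_1,g_3), S(f_2,g_3)) all reduce to 0 modulo the current basis, so we have a Gröbner basis.
Inter-reduce: drop elements whose leading term is divisible by another's, tail-reduce, and make monic.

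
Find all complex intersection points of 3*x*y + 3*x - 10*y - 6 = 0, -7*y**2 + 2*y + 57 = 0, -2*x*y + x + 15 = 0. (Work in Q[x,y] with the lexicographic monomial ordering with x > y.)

{(3, 3)}

Compute a lex Gröbner basis by Buchberger's algorithm.
f_1 = 3*x*y + 3*x - 10*y - 6, LT = x*y.
f_2 = -7*y**2 + 2*y + 57, LT = y**2.
f_3 = -2*x*y + x + 15, LT = x*y.

S(f_1,f_2): lcm = x*y**2. S = 9/7*x*y + 57/7*x - 10/3*y**2 - 2*y.
  leading term x*y: subtract (3/7)·f_1 from 9/7*x*y + 57/7*x - 10/3*y**2 - 2*y → 48/7*x - 10/3*y**2 + 16/7*y + 18/7
  leading term x: no divisor's leading term divides it; move 48/7*x to the remainder.
  leading term y**2: subtract (10/21)·f_2 from -10/3*y**2 + 16/7*y + 18/7 → 4/3*y - 172/7
  leading term y: no divisor's leading term divides it; move 4/3*y to the remainder.
  leading term 1: no divisor's leading term divides it; move -172/7 to the remainder.
  remainder 48/7*x + 4/3*y - 172/7 ≠ 0; add h_4 = 48/7*x + 4/3*y - 172/7 to the basis.

S(f_1,f_3): lcm = x*y. S = 3/2*x - 10/3*y + 11/2.
  leading term x: subtract (7/32)·h_4 from 3/2*x - 10/3*y + 11/2 → -29/8*y + 87/8
  leading term y: no divisor's leading term divides it; move -29/8*y to the remainder.
  leading term 1: no divisor's leading term divides it; move 87/8 to the remainder.
  remainder -29/8*y + 87/8 ≠ 0; add h_5 = -29/8*y + 87/8 to the basis.

S(f_2,f_3): lcm = x*y**2. S = 3/14*x*y - 57/7*x + 15/2*y.
  leading term x*y: subtract (1/14)·f_1 from 3/14*x*y - 57/7*x + 15/2*y → -117/14*x + 115/14*y + 3/7
  leading term x: subtract (-39/32)·h_4 from -117/14*x + 115/14*y + 3/7 → 551/56*y - 1653/56
  leading term y: subtract (-19/7)·h_5 from 551/56*y - 1653/56 → 0
  remainder 0.

S(f_1,h_4): lcm = x*y. S = x - 7/36*y**2 + 1/4*y - 2.
  leading term x: subtract (7/48)·h_4 from x - 7/36*y**2 + 1/4*y - 2 → -7/36*y**2 + 1/18*y + 19/12
  leading term y**2: subtract (1/36)·f_2 from -7/36*y**2 + 1/18*y + 19/12 → 0
  remainder 0.

S(f_2,h_4): leading monomials are coprime, so the S-polynomial reduces to 0 (Buchberger's first criterion).
S(f_3,h_4): lcm = x*y. S = -1/2*x - 7/36*y**2 + 43/12*y - 15/2.
  leading term x: subtract (-7/96)·h_4 from -1/2*x - 7/36*y**2 + 43/12*y - 15/2 → -7/36*y**2 + 265/72*y - 223/24
  leading term y**2: subtract (1/36)·f_2 from -7/36*y**2 + 265/72*y - 223/24 → 29/8*y - 87/8
  leading term y: subtract (-1)·h_5 from 29/8*y - 87/8 → 0
  remainder 0.

S(f_1,h_5): lcm = x*y. S = 4*x - 10/3*y - 2.
  leading term x: subtract (7/12)·h_4 from 4*x - 10/3*y - 2 → -37/9*y + 37/3
  leading term y: subtract (296/261)·h_5 from -37/9*y + 37/3 → 0
  remainder 0.

S(f_2,h_5): lcm = y**2. S = 19/7*y - 57/7.
  leading term y: subtract (-152/203)·h_5 from 19/7*y - 57/7 → 0
  remainder 0.

S(f_3,h_5): lcm = x*y. S = 5/2*x - 15/2.
  leading term x: subtract (35/96)·h_4 from 5/2*x - 15/2 → -35/72*y + 35/24
  leading term y: subtract (35/261)·h_5 from -35/72*y + 35/24 → 0
  remainder 0.

S(h_4,h_5): leading monomials are coprime, so the S-polynomial reduces to 0 (Buchberger's first criterion).
Every S-polynomial of the final basis reduces to 0, so we have a Gröbner basis.
Inter-reduce: drop elements whose leading term is divisible by another's, tail-reduce, and make monic.
Reduced Gröbner basis: {x - 3, y - 3}.

A lex Gröbner basis eliminates variables successively. Here y - 3 depends only on y, with roots {3}; lifting each root through the earlier basis elements recovers the full solutions.
  y = 3: the earlier basis element becomes x - 3 = 0, giving x = 3 — point (3, 3).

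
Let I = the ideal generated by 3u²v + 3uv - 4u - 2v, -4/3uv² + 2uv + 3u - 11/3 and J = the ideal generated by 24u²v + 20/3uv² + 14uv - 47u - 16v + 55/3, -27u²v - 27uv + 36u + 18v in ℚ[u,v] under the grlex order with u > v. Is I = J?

Yes, the ideals are equal.

For a fixed monomial order, each ideal has a unique reduced Gröbner basis; comparing bases decides equality.
Buchberger on the first generating set:
f_1 = 3u²v + 3uv - 4u - 2v, LT = u²v.
f_2 = -4/3uv² + 2uv + 3u - 11/3, LT = uv².

S(f_1,f_2): lcm = u²v². S = 3/2u²v + uv² + 9/4u² - 4/3uv - ⅔v² - 11/4u.
  leading term u²v: subtract (½)·f_1 from 3/2u²v + uv² + 9/4u² - 4/3uv - ⅔v² - 11/4u → uv² + 9/4u² - 17/6uv - ⅔v² - ¾u + v
  leading term uv²: subtract (-¾)·f_2 from uv² + 9/4u² - 17/6uv - ⅔v² - ¾u + v → 9/4u² - 4/3uv - ⅔v² + 3/2u + v - 11/4
  leading term u²: no divisor's leading term divides it; move 9/4u² to the remainder.
  leading term uv: no divisor's leading term divides it; move -4/3uv to the remainder.
  leading term v²: no divisor's leading term divides it; move -⅔v² to the remainder.
  leading term u: no divisor's leading term divides it; move 3/2u to the remainder.
  leading term v: no divisor's leading term divides it; move v to the remainder.
  leading term 1: no divisor's leading term divides it; move -11/4 to the remainder.
  remainder 9/4u² - 4/3uv - ⅔v² + 3/2u + v - 11/4 ≠ 0; add g_3 = 9/4u² - 4/3uv - ⅔v² + 3/2u + v - 11/4 to the basis.

S(f_1,g_3): lcm = u²v. S = 16/27uv² + 8/27v³ + ⅓uv - 4/9v² - 4/3u + 5/9v.
  leading term uv²: subtract (-4/9)·f_2 from 16/27uv² + 8/27v³ + ⅓uv - 4/9v² - 4/3u + 5/9v → 8/27v³ + 11/9uv - 4/9v² + 5/9v - 44/27
  leading term v³: no divisor's leading term divides it; move 8/27v³ to the remainder.
  leading term uv: no divisor's leading term divides it; move 11/9uv to the remainder.
  leading term v²: no divisor's leading term divides it; move -4/9v² to the remainder.
  leading term v: no divisor's leading term divides it; move 5/9v to the remainder.
  leading term 1: no divisor's leading term divides it; move -44/27 to the remainder.
  remainder 8/27v³ + 11/9uv - 4/9v² + 5/9v - 44/27 ≠ 0; add g_4 = 8/27v³ + 11/9uv - 4/9v² + 5/9v - 44/27 to the basis.

The other S-polynomials (S(f_2,g_3), S(f_1,g_4), S(f_2,g_4), S(g_3,g_4)) all reduce to 0 modulo the current basis, so we have a Gröbner basis.
Inter-reduce: drop elements whose leading term is divisible by another's, tail-reduce, and make monic.
Reduced Gröbner basis: {uv² - 3/2uv - 9/4u + 11/4, v³ + 33/8uv - 3/2v² + 15/8v - 11/2, u² - 16/27uv - 8/27v² + ⅔u + 4/9v - 11/9}.

Buchberger on the second generating set:
h_1 = 24u²v + 20/3uv² + 14uv - 47u - 16v + 55/3, LT = u²v.
h_2 = -27u²v - 27uv + 36u + 18v, LT = u²v.

S(h_1,h_2): lcm = u²v. S = 5/18uv² - 5/12uv - ⅝u + 55/72.
  leading term uv²: no divisor's leading term divides it; move 5/18uv² to the remainder.
  leading term uv: no divisor's leading term divides it; move -5/12uv to the remainder.
  leading term u: no divisor's leading term divides it; move -⅝u to the remainder.
  leading term 1: no divisor's leading term divides it; move 55/72 to the remainder.
  remainder 5/18uv² - 5/12uv - ⅝u + 55/72 ≠ 0; add k_3 = 5/18uv² - 5/12uv - ⅝u + 55/72 to the basis.

S(h_1,k_3): lcm = u²v². S = 5/18uv³ + 3/2u²v + 7/12uv² + 9/4u² - 47/24uv - ⅔v² - 11/4u + 55/72v.
  leading term uv³: subtract (v)·k_3 from 5/18uv³ + 3/2u²v + 7/12uv² + 9/4u² - 47/24uv - ⅔v² - 11/4u + 55/72v → 3/2u²v + uv² + 9/4u² - 4/3uv - ⅔v² - 11/4u
  leading term u²v: subtract (1/16)·h_1 from 3/2u²v + uv² + 9/4u² - 4/3uv - ⅔v² - 11/4u → 7/12uv² + 9/4u² - 53/24uv - ⅔v² + 3/16u + v - 55/48
  leading term uv²: subtract (21/10)·k_3 from 7/12uv² + 9/4u² - 53/24uv - ⅔v² + 3/16u + v - 55/48 → 9/4u² - 4/3uv - ⅔v² + 3/2u + v - 11/4
  leading term u²: no divisor's leading term divides it; move 9/4u² to the remainder.
  leading term uv: no divisor's leading term divides it; move -4/3uv to the remainder.
  leading term v²: no divisor's leading term divides it; move -⅔v² to the remainder.
  leading term u: no divisor's leading term divides it; move 3/2u to the remainder.
  leading term v: no divisor's leading term divides it; move v to the remainder.
  leading term 1: no divisor's leading term divides it; move -11/4 to the remainder.
  remainder 9/4u² - 4/3uv - ⅔v² + 3/2u + v - 11/4 ≠ 0; add k_4 = 9/4u² - 4/3uv - ⅔v² + 3/2u + v - 11/4 to the basis.

S(h_1,k_4): lcm = u²v. S = 47/54uv² + 8/27v³ - 1/12uv - 4/9v² - 47/24u + 5/9v + 55/72.
  leading term uv²: subtract (47/15)·k_3 from 47/54uv² + 8/27v³ - 1/12uv - 4/9v² - 47/24u + 5/9v + 55/72 → 8/27v³ + 11/9uv - 4/9v² + 5/9v - 44/27
  leading term v³: no divisor's leading term divides it; move 8/27v³ to the remainder.
  leading term uv: no divisor's leading term divides it; move 11/9uv to the remainder.
  leading term v²: no divisor's leading term divides it; move -4/9v² to the remainder.
  leading term v: no divisor's leading term divides it; move 5/9v to the remainder.
  leading term 1: no divisor's leading term divides it; move -44/27 to the remainder.
  remainder 8/27v³ + 11/9uv - 4/9v² + 5/9v - 44/27 ≠ 0; add k_5 = 8/27v³ + 11/9uv - 4/9v² + 5/9v - 44/27 to the basis.

The other S-polynomials (S(h_2,k_3), S(h_2,k_4), S(k_3,k_4), S(h_1,k_5), S(h_2,k_5), S(k_3,k_5), S(k_4,k_5)) all reduce to 0 modulo the current basis, so we have a Gröbner basis.
Inter-reduce: drop elements whose leading term is divisible by another's, tail-reduce, and make monic.
Reduced Gröbner basis: {uv² - 3/2uv - 9/4u + 11/4, v³ + 33/8uv - 3/2v² + 15/8v - 11/2, u² - 16/27uv - 8/27v² + ⅔u + 4/9v - 11/9}.

The two bases agree; hence the ideals are identical.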